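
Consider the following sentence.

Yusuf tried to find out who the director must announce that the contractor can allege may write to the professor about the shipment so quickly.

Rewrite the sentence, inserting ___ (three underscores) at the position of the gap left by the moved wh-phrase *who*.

Yusuf tried to find out who the director must announce that the contractor can allege ___ may write to the professor about the shipment so quickly.

In situ: The director must announce that the contractor can allege who may write to the professor about the shipment so quickly.
The filler 'who' is interpreted as the subject of the clause embedded under 'allege'. The gap is right after 'allege'.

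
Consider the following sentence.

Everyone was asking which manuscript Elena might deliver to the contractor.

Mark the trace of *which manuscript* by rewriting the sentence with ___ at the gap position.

Underlying clause: Elena might deliver which manuscript to the contractor.
The filler 'which manuscript' is interpreted as the direct object of 'deliver'. The gap is right after 'deliver'.

Everyone was asking which manuscript Elena might deliver ___ to the contractor.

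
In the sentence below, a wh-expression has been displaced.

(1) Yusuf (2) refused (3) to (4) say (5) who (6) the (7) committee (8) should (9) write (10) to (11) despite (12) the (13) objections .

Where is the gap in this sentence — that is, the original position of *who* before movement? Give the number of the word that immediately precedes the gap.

10

Pre-movement form: The committee should write to who despite the objections.
'who' is the object of the preposition 'to'. Wh-movement fronts it, leaving a gap right after 'to':
Yusuf refused to say who the committee should write to ___ despite the objections.
'to' is word 10.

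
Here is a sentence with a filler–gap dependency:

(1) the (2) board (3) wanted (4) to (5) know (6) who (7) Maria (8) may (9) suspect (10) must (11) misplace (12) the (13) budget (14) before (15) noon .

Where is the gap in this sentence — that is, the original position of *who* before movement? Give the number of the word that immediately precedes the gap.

9

Pre-movement form: Maria may suspect who must misplace the budget before noon.
The filler 'who' is interpreted as the subject of the clause embedded under 'suspect'. Wh-movement fronts it, leaving a gap right after 'suspect':
The board wanted to know who Maria may suspect ___ must misplace the budget before noon.
'suspect' is word 9.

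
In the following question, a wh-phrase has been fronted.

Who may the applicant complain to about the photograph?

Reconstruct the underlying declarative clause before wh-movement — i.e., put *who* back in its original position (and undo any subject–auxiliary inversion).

The filler 'who' is interpreted as the object of the preposition 'to'. Fronting leaves a gap immediately after 'to':
Who may the applicant complain to ___ about the photograph?

The applicant may complain to who about the photograph.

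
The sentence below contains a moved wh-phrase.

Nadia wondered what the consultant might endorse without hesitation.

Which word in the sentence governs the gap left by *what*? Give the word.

endorse

Underlying clause: The consultant might endorse what without hesitation.
The filler 'what' is interpreted as the direct object of 'endorse'. It moves to the left edge, and the trace sits right after 'endorse':
Nadia wondered what the consultant might endorse ___ without hesitation.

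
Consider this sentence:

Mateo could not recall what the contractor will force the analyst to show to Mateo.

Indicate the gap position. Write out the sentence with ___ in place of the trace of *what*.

Mateo could not recall what the contractor will force the analyst to show ___ to Mateo.

In situ: The contractor will force the analyst to show what to Mateo.
'what' is the direct object of 'show'. The gap is right after 'show'.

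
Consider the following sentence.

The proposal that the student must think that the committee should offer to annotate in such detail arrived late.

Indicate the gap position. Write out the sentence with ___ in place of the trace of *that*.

'that' is the direct object of 'annotate'. The gap is right after 'annotate'.

The proposal that the student must think that the committee should offer to annotate ___ in such detail arrived late.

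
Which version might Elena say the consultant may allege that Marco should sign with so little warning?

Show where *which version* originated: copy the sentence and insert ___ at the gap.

Which version might Elena say the consultant may allege that Marco should sign ___ with so little warning?

In situ: Elena might say the consultant may allege that Marco should sign which version with so little warning.
'which version' is the direct object of 'sign'. The gap is right after 'sign'.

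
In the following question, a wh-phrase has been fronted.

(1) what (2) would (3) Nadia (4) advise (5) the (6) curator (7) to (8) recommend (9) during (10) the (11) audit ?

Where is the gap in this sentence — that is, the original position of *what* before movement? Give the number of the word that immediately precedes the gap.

Underlying clause: Nadia would advise the curator to recommend what during the audit.
'what' is the direct object of 'recommend'. Wh-movement fronts it, leaving a gap right after 'recommend':
What would Nadia advise the curator to recommend ___ during the audit?
'recommend' is word 8.

8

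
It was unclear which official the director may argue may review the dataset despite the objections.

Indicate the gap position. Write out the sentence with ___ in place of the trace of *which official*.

It was unclear which official the director may argue ___ may review the dataset despite the objections.

Pre-movement form: The director may argue which official may review the dataset despite the objections.
The filler 'which official' is interpreted as the subject of the clause embedded under 'argue'. The gap is right after 'argue'.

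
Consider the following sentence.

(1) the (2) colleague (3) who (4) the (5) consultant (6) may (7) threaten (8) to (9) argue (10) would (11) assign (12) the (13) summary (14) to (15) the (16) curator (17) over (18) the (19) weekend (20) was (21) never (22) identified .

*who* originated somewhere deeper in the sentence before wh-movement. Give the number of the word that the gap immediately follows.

9

'who' is the subject of the clause embedded under 'argue'. It moves to the left edge, and the trace sits right after 'argue':
The colleague who the consultant may threaten to argue ___ would assign the summary to the curator over the weekend was never identified.
'argue' is word 9.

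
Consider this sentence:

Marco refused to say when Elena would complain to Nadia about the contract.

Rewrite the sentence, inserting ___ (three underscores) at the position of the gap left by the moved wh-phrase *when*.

Underlying clause: Elena would complain to Nadia about the contract when.
The filler 'when' is interpreted as the temporal adjunct. The gap is right after 'contract'.

Marco refused to say when Elena would complain to Nadia about the contract ___.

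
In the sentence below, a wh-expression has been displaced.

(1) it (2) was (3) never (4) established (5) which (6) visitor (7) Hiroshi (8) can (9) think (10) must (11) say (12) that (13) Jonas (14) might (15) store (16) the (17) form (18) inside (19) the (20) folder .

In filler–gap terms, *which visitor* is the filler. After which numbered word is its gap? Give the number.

Before movement: Hiroshi can think which visitor must say that Jonas might store the form inside the folder.
'which visitor' functions as the subject of the clause embedded under 'think'. Fronting leaves a gap immediately after 'think':
It was never established which visitor Hiroshi can think ___ must say that Jonas might store the form inside the folder.
'think' is word 9.

9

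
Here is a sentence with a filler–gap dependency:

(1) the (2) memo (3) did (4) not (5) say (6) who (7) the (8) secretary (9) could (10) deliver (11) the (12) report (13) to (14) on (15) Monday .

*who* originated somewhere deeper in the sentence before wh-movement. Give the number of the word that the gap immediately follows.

13

Before movement: The secretary could deliver the report to who on Monday.
The filler 'who' is interpreted as the object of the preposition 'to' (recipient of 'deliver'). It moves to the left edge, and the trace sits right after 'to':
The memo did not say who the secretary could deliver the report to ___ on Monday.
'to' is word 13.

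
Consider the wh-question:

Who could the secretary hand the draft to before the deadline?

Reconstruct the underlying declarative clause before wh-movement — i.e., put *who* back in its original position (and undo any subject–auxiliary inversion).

The secretary could hand the draft to who before the deadline.

'who' functions as the object of the preposition 'to' (recipient of 'hand'). It moves to the left edge, and the trace sits right after 'to':
Who could the secretary hand the draft to ___ before the deadline?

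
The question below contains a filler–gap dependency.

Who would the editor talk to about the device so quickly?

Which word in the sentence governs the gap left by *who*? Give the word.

Underlying clause: The editor would talk to who about the device so quickly.
'who' is the object of the preposition 'to'. Wh-movement fronts it, leaving a gap right after 'to':
Who would the editor talk to ___ about the device so quickly?

to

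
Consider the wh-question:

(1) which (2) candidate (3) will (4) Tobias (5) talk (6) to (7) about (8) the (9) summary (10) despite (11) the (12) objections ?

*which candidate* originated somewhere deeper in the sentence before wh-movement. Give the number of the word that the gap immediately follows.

6

Before movement: Tobias will talk to which candidate about the summary despite the objections.
'which candidate' is the object of the preposition 'to'. It moves to the left edge, and the trace sits right after 'to':
Which candidate will Tobias talk to ___ about the summary despite the objections?
'to' is word 6.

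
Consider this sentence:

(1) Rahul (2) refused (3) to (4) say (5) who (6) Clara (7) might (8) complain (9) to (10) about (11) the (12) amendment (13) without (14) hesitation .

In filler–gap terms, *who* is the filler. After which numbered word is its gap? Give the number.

9

Underlying clause: Clara might complain to who about the amendment without hesitation.
'who' is the object of the preposition 'to'. Wh-movement fronts it, leaving a gap right after 'to':
Rahul refused to say who Clara might complain to ___ about the amendment without hesitation.
'to' is word 9.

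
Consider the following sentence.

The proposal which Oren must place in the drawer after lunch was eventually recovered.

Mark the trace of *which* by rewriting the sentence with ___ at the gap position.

'which' is the direct object of 'place'. The gap is right after 'place'.

The proposal which Oren must place ___ in the drawer after lunch was eventually recovered.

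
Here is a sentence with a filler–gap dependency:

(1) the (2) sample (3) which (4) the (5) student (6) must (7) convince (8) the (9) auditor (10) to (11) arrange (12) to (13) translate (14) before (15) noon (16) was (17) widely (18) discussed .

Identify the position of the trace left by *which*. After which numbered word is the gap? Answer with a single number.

The filler 'which' is interpreted as the direct object of 'translate'. Fronting leaves a gap immediately after 'translate':
The sample which the student must convince the auditor to arrange to translate ___ before noon was widely discussed.
'translate' is word 13.

13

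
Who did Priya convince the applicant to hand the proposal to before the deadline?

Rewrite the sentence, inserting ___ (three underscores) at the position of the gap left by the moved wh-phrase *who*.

Underlying clause: Priya did convince the applicant to hand the proposal to who before the deadline.
'who' functions as the object of the preposition 'to' (recipient of 'hand'). The gap is right after 'to'.

Who did Priya convince the applicant to hand the proposal to ___ before the deadline?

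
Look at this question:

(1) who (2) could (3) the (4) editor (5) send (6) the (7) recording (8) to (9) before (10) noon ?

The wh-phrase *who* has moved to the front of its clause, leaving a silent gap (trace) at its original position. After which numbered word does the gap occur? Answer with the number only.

Before movement: The editor could send the recording to who before noon.
'who' is the object of the preposition 'to' (recipient of 'send'). It moves to the left edge, and the trace sits right after 'to':
Who could the editor send the recording to ___ before noon?
'to' is word 8.

8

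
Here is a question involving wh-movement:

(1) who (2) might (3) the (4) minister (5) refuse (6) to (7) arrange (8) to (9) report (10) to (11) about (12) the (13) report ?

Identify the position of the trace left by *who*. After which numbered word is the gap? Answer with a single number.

In situ: The minister might refuse to arrange to report to who about the report.
'who' is the object of the preposition 'to'. It moves to the left edge, and the trace sits right after 'to':
Who might the minister refuse to arrange to report to ___ about the report?
'to' is word 10.

10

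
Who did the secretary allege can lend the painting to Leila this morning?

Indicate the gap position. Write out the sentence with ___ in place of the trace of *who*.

Pre-movement form: The secretary did allege who can lend the painting to Leila this morning.
'who' functions as the subject of the clause embedded under 'allege'. The gap is right after 'allege'.

Who did the secretary allege ___ can lend the painting to Leila this morning?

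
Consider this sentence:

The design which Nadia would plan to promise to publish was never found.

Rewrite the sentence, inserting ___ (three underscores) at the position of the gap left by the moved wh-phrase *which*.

The filler 'which' is interpreted as the direct object of 'publish'. The gap is right after 'publish'.

The design which Nadia would plan to promise to publish ___ was never found.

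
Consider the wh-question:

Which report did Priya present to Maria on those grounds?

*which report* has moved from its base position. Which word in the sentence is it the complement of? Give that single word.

Underlying clause: Priya did present which report to Maria on those grounds.
'which report' functions as the direct object of 'present'. Wh-movement fronts it, leaving a gap right after 'present':
Which report did Priya present ___ to Maria on those grounds?

present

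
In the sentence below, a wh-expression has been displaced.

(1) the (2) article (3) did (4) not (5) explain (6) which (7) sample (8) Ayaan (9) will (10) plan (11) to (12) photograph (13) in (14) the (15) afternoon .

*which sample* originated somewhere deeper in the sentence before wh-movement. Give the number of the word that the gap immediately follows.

12

Before movement: Ayaan will plan to photograph which sample in the afternoon.
'which sample' is the direct object of 'photograph'. Fronting leaves a gap immediately after 'photograph':
The article did not explain which sample Ayaan will plan to photograph ___ in the afternoon.
'photograph' is word 12.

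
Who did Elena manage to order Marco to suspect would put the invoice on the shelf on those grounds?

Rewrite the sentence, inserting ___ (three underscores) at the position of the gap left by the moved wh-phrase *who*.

Who did Elena manage to order Marco to suspect ___ would put the invoice on the shelf on those grounds?

Before movement: Elena did manage to order Marco to suspect who would put the invoice on the shelf on those grounds.
'who' functions as the subject of the clause embedded under 'suspect'. The gap is right after 'suspect'.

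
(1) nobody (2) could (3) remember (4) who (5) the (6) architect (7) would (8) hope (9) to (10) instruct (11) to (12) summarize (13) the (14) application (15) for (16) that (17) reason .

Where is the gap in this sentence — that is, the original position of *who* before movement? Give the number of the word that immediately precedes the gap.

In situ: The architect would hope to instruct who to summarize the application for that reason.
'who' functions as the direct object of 'instruct'. It moves to the left edge, and the trace sits right after 'instruct':
Nobody could remember who the architect would hope to instruct ___ to summarize the application for that reason.
'instruct' is word 10.

10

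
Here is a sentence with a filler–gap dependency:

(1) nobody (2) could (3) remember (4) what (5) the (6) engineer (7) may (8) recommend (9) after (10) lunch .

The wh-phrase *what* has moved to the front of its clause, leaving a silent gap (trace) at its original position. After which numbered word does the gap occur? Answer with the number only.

8

Before movement: The engineer may recommend what after lunch.
The filler 'what' is interpreted as the direct object of 'recommend'. Fronting leaves a gap immediately after 'recommend':
Nobody could remember what the engineer may recommend ___ after lunch.
'recommend' is word 8.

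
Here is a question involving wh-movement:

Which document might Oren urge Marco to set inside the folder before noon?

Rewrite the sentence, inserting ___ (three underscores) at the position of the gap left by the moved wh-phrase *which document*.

Which document might Oren urge Marco to set ___ inside the folder before noon?

In situ: Oren might urge Marco to set which document inside the folder before noon.
'which document' functions as the direct object of 'set'. The gap is right after 'set'.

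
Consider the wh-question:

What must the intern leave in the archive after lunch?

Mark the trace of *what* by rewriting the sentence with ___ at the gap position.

What must the intern leave ___ in the archive after lunch?

Before movement: The intern must leave what in the archive after lunch.
The filler 'what' is interpreted as the direct object of 'leave'. The gap is right after 'leave'.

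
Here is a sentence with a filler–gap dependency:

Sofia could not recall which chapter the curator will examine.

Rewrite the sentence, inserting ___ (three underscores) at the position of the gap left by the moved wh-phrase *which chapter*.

Before movement: The curator will examine which chapter.
The filler 'which chapter' is interpreted as the direct object of 'examine'. The gap is right after 'examine'.

Sofia could not recall which chapter the curator will examine ___.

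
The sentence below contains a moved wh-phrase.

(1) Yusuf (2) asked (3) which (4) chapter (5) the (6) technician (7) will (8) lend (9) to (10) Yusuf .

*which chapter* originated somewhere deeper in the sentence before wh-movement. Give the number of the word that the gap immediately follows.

8

Before movement: The technician will lend which chapter to Yusuf.
'which chapter' is the direct object of 'lend'. Wh-movement fronts it, leaving a gap right after 'lend':
Yusuf asked which chapter the technician will lend ___ to Yusuf.
'lend' is word 8.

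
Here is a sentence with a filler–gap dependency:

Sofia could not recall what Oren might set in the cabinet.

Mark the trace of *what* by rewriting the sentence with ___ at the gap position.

Sofia could not recall what Oren might set ___ in the cabinet.

Pre-movement form: Oren might set what in the cabinet.
'what' functions as the direct object of 'set'. The gap is right after 'set'.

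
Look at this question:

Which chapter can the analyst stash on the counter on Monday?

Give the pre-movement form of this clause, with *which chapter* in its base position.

The analyst can stash which chapter on the counter on Monday.

The filler 'which chapter' is interpreted as the direct object of 'stash'. Wh-movement fronts it, leaving a gap right after 'stash':
Which chapter can the analyst stash ___ on the counter on Monday?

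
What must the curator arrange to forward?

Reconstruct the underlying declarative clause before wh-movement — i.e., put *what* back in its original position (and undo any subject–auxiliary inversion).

The filler 'what' is interpreted as the direct object of 'forward'. Wh-movement fronts it, leaving a gap right after 'forward':
What must the curator arrange to forward ___?

The curator must arrange to forward what.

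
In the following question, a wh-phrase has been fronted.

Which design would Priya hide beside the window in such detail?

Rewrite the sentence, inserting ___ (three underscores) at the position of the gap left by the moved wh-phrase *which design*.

Which design would Priya hide ___ beside the window in such detail?

Pre-movement form: Priya would hide which design beside the window in such detail.
'which design' functions as the direct object of 'hide'. The gap is right after 'hide'.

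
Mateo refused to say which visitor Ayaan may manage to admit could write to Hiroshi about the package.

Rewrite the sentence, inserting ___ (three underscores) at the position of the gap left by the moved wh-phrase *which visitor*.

Mateo refused to say which visitor Ayaan may manage to admit ___ could write to Hiroshi about the package.

In situ: Ayaan may manage to admit which visitor could write to Hiroshi about the package.
'which visitor' functions as the subject of the clause embedded under 'admit'. The gap is right after 'admit'.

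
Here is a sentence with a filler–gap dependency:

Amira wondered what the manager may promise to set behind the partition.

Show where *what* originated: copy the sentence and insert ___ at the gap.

Amira wondered what the manager may promise to set ___ behind the partition.

Pre-movement form: The manager may promise to set what behind the partition.
'what' is the direct object of 'set'. The gap is right after 'set'.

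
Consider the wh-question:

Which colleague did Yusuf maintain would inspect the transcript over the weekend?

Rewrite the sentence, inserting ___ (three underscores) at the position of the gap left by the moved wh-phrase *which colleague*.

Which colleague did Yusuf maintain ___ would inspect the transcript over the weekend?

Before movement: Yusuf did maintain which colleague would inspect the transcript over the weekend.
'which colleague' functions as the subject of the clause embedded under 'maintain'. The gap is right after 'maintain'.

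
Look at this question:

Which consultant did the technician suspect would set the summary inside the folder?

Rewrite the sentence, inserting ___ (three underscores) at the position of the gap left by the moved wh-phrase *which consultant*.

Which consultant did the technician suspect ___ would set the summary inside the folder?

Before movement: The technician did suspect which consultant would set the summary inside the folder.
'which consultant' is the subject of the clause embedded under 'suspect'. The gap is right after 'suspect'.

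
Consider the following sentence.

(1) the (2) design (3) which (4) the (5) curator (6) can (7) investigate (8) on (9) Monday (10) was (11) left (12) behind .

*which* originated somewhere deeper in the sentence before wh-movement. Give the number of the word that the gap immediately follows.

7

'which' is the direct object of 'investigate'. Wh-movement fronts it, leaving a gap right after 'investigate':
The design which the curator can investigate ___ on Monday was left behind.
'investigate' is word 7.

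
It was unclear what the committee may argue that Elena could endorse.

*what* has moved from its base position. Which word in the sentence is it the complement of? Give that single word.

Underlying clause: The committee may argue that Elena could endorse what.
'what' functions as the direct object of 'endorse'. It moves to the left edge, and the trace sits right after 'endorse':
It was unclear what the committee may argue that Elena could endorse ___.

endorse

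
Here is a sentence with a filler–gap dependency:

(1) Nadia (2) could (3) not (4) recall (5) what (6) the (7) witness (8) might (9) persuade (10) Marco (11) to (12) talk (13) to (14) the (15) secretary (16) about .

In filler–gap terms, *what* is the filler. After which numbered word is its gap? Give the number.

16

Before movement: The witness might persuade Marco to talk to the secretary about what.
'what' functions as the object of the preposition 'about'. It moves to the left edge, and the trace sits right after 'about':
Nadia could not recall what the witness might persuade Marco to talk to the secretary about ___.
'about' is word 16.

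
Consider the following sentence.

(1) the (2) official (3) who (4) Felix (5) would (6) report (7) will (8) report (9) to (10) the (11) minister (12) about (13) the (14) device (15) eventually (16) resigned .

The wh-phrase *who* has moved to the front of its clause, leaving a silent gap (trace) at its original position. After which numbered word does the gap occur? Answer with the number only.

6

'who' functions as the subject of the clause embedded under 'report'. It moves to the left edge, and the trace sits right after 'report':
The official who Felix would report ___ will report to the minister about the device eventually resigned.
'report' is word 6.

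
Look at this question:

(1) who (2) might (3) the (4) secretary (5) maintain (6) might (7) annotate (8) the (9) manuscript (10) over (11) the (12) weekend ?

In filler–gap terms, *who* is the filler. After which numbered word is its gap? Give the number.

In situ: The secretary might maintain who might annotate the manuscript over the weekend.
'who' functions as the subject of the clause embedded under 'maintain'. Fronting leaves a gap immediately after 'maintain':
Who might the secretary maintain ___ might annotate the manuscript over the weekend?
'maintain' is word 5.

5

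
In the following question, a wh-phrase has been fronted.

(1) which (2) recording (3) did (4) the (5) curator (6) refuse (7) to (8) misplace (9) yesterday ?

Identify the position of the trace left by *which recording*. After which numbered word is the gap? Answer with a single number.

8

In situ: The curator did refuse to misplace which recording yesterday.
The filler 'which recording' is interpreted as the direct object of 'misplace'. It moves to the left edge, and the trace sits right after 'misplace':
Which recording did the curator refuse to misplace ___ yesterday?
'misplace' is word 8.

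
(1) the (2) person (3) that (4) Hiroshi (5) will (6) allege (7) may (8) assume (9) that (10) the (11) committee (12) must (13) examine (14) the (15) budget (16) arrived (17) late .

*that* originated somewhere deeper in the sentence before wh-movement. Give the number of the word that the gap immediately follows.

The filler 'that' is interpreted as the subject of the clause embedded under 'allege'. Fronting leaves a gap immediately after 'allege':
The person that Hiroshi will allege ___ may assume that the committee must examine the budget arrived late.
'allege' is word 6.

6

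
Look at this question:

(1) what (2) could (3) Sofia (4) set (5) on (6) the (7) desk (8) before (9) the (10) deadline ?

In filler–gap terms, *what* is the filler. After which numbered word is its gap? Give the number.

Pre-movement form: Sofia could set what on the desk before the deadline.
'what' is the direct object of 'set'. Fronting leaves a gap immediately after 'set':
What could Sofia set ___ on the desk before the deadline?
'set' is word 4.

4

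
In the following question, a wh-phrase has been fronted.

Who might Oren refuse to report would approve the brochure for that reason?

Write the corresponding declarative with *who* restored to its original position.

Oren might refuse to report who would approve the brochure for that reason.

'who' functions as the subject of the clause embedded under 'report'. Fronting leaves a gap immediately after 'report':
Who might Oren refuse to report ___ would approve the brochure for that reason?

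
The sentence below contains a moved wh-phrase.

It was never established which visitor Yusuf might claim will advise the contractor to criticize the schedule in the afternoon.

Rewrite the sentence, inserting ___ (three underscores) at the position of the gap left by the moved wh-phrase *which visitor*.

Before movement: Yusuf might claim which visitor will advise the contractor to criticize the schedule in the afternoon.
'which visitor' functions as the subject of the clause embedded under 'claim'. The gap is right after 'claim'.

It was never established which visitor Yusuf might claim ___ will advise the contractor to criticize the schedule in the afternoon.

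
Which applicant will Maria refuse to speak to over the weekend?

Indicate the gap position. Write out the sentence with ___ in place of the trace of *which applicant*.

In situ: Maria will refuse to speak to which applicant over the weekend.
'which applicant' is the object of the preposition 'to'. The gap is right after 'to'.

Which applicant will Maria refuse to speak to ___ over the weekend?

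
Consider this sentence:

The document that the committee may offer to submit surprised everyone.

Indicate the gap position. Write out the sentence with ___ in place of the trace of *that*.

'that' is the direct object of 'submit'. The gap is right after 'submit'.

The document that the committee may offer to submit ___ surprised everyone.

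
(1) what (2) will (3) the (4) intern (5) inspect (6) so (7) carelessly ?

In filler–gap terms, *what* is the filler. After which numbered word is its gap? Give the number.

In situ: The intern will inspect what so carelessly.
The filler 'what' is interpreted as the direct object of 'inspect'. It moves to the left edge, and the trace sits right after 'inspect':
What will the intern inspect ___ so carelessly?
'inspect' is word 5.

5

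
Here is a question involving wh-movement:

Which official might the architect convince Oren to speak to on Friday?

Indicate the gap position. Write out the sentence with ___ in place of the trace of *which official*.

Which official might the architect convince Oren to speak to ___ on Friday?

Before movement: The architect might convince Oren to speak to which official on Friday.
'which official' functions as the object of the preposition 'to'. The gap is right after 'to'.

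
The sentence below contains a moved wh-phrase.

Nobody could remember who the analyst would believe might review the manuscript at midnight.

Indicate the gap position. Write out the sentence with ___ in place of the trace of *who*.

Underlying clause: The analyst would believe who might review the manuscript at midnight.
'who' functions as the subject of the clause embedded under 'believe'. The gap is right after 'believe'.

Nobody could remember who the analyst would believe ___ might review the manuscript at midnight.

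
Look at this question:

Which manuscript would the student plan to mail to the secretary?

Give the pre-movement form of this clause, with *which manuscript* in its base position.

The student would plan to mail which manuscript to the secretary.

'which manuscript' functions as the direct object of 'mail'. It moves to the left edge, and the trace sits right after 'mail':
Which manuscript would the student plan to mail ___ to the secretary?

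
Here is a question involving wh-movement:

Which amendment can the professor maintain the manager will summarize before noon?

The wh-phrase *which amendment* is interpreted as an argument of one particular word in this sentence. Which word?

Pre-movement form: The professor can maintain the manager will summarize which amendment before noon.
'which amendment' is the direct object of 'summarize'. It moves to the left edge, and the trace sits right after 'summarize':
Which amendment can the professor maintain the manager will summarize ___ before noon?

summarize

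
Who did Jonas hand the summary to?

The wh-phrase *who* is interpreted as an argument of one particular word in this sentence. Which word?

to

Pre-movement form: Jonas did hand the summary to who.
'who' is the object of the preposition 'to' (recipient of 'hand'). Wh-movement fronts it, leaving a gap right after 'to':
Who did Jonas hand the summary to ___?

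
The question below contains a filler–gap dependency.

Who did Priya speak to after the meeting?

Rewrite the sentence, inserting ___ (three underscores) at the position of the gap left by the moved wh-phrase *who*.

Who did Priya speak to ___ after the meeting?

In situ: Priya did speak to who after the meeting.
'who' functions as the object of the preposition 'to'. The gap is right after 'to'.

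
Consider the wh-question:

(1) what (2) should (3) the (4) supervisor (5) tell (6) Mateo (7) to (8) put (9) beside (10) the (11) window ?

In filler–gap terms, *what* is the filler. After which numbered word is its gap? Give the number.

Before movement: The supervisor should tell Mateo to put what beside the window.
'what' is the direct object of 'put'. Wh-movement fronts it, leaving a gap right after 'put':
What should the supervisor tell Mateo to put ___ beside the window?
'put' is word 8.

8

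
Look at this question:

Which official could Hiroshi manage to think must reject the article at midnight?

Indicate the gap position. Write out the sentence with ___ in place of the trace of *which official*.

Which official could Hiroshi manage to think ___ must reject the article at midnight?

Underlying clause: Hiroshi could manage to think which official must reject the article at midnight.
'which official' functions as the subject of the clause embedded under 'think'. The gap is right after 'think'.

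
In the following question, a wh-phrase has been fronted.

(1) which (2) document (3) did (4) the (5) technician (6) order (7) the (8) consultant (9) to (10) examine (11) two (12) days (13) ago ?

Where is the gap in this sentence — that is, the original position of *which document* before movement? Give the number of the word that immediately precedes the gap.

10

In situ: The technician did order the consultant to examine which document two days ago.
'which document' is the direct object of 'examine'. Wh-movement fronts it, leaving a gap right after 'examine':
Which document did the technician order the consultant to examine ___ two days ago?
'examine' is word 10.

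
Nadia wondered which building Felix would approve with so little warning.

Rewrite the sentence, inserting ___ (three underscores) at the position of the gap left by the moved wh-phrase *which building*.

Pre-movement form: Felix would approve which building with so little warning.
The filler 'which building' is interpreted as the direct object of 'approve'. The gap is right after 'approve'.

Nadia wondered which building Felix would approve ___ with so little warning.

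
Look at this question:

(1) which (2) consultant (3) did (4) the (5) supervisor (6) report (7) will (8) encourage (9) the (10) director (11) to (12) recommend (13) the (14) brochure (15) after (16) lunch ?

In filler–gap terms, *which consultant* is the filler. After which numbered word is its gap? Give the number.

6

Before movement: The supervisor did report which consultant will encourage the director to recommend the brochure after lunch.
'which consultant' is the subject of the clause embedded under 'report'. It moves to the left edge, and the trace sits right after 'report':
Which consultant did the supervisor report ___ will encourage the director to recommend the brochure after lunch?
'report' is word 6.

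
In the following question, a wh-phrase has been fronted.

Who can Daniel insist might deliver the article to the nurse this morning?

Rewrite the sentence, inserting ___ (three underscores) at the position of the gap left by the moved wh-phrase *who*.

Who can Daniel insist ___ might deliver the article to the nurse this morning?

Pre-movement form: Daniel can insist who might deliver the article to the nurse this morning.
The filler 'who' is interpreted as the subject of the clause embedded under 'insist'. The gap is right after 'insist'.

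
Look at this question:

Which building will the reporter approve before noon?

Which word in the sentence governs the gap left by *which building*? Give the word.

Pre-movement form: The reporter will approve which building before noon.
The filler 'which building' is interpreted as the direct object of 'approve'. Wh-movement fronts it, leaving a gap right after 'approve':
Which building will the reporter approve ___ before noon?

approve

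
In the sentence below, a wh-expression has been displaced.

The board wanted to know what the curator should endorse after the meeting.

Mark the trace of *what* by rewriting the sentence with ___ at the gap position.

The board wanted to know what the curator should endorse ___ after the meeting.

Pre-movement form: The curator should endorse what after the meeting.
'what' functions as the direct object of 'endorse'. The gap is right after 'endorse'.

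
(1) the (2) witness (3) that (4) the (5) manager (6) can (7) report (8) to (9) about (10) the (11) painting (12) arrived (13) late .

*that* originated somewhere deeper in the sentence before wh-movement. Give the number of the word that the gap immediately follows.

The filler 'that' is interpreted as the object of the preposition 'to'. Wh-movement fronts it, leaving a gap right after 'to':
The witness that the manager can report to ___ about the painting arrived late.
'to' is word 8.

8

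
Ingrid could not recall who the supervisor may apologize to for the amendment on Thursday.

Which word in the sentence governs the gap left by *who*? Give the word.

to

Pre-movement form: The supervisor may apologize to who for the amendment on Thursday.
The filler 'who' is interpreted as the object of the preposition 'to'. Wh-movement fronts it, leaving a gap right after 'to':
Ingrid could not recall who the supervisor may apologize to ___ for the amendment on Thursday.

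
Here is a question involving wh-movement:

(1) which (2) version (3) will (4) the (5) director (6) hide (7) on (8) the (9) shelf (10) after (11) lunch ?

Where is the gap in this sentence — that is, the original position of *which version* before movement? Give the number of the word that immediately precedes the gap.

In situ: The director will hide which version on the shelf after lunch.
'which version' is the direct object of 'hide'. It moves to the left edge, and the trace sits right after 'hide':
Which version will the director hide ___ on the shelf after lunch?
'hide' is word 6.

6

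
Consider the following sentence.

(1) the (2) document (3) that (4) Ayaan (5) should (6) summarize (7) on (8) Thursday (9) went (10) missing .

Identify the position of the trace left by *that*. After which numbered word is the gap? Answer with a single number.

The filler 'that' is interpreted as the direct object of 'summarize'. It moves to the left edge, and the trace sits right after 'summarize':
The document that Ayaan should summarize ___ on Thursday went missing.
'summarize' is word 6.

6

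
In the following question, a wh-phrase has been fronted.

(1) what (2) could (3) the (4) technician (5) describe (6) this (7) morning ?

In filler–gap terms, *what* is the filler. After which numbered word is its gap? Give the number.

5

Before movement: The technician could describe what this morning.
The filler 'what' is interpreted as the direct object of 'describe'. Fronting leaves a gap immediately after 'describe':
What could the technician describe ___ this morning?
'describe' is word 5.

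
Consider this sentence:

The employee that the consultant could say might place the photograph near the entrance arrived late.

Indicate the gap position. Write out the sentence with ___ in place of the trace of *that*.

The filler 'that' is interpreted as the subject of the clause embedded under 'say'. The gap is right after 'say'.

The employee that the consultant could say ___ might place the photograph near the entrance arrived late.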